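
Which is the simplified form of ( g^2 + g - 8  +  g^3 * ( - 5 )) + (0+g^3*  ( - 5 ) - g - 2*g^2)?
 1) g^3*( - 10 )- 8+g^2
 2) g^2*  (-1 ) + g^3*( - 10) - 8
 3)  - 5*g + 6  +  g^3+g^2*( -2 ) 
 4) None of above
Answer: 2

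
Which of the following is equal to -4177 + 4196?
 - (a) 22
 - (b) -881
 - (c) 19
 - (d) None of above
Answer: c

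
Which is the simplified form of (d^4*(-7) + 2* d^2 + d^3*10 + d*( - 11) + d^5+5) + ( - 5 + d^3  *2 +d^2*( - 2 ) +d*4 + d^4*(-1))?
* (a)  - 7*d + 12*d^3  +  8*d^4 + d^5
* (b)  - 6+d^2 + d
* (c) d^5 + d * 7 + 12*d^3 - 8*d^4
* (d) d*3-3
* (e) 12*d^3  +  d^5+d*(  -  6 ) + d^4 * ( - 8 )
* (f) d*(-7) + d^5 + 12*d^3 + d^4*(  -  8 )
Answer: f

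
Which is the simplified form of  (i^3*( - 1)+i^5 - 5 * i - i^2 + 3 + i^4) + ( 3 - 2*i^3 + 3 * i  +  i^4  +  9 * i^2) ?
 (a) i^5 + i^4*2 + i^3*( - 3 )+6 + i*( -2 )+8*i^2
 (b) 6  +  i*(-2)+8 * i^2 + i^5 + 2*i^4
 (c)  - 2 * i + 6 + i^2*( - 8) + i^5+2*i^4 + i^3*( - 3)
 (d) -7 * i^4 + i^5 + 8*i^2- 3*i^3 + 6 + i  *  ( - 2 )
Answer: a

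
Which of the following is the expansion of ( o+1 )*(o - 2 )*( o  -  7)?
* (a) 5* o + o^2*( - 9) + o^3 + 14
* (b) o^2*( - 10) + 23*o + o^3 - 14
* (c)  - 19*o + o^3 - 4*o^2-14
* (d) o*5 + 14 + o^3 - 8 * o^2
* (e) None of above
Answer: d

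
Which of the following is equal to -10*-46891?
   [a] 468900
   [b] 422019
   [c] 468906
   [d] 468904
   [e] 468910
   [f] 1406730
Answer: e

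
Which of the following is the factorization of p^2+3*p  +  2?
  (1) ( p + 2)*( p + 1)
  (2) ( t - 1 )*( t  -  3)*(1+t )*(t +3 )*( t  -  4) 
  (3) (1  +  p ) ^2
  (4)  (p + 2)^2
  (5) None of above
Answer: 1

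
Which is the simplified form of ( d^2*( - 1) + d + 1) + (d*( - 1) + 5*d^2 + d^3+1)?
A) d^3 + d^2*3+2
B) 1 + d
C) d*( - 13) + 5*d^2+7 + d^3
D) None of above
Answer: D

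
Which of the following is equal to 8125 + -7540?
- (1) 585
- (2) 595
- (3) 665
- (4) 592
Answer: 1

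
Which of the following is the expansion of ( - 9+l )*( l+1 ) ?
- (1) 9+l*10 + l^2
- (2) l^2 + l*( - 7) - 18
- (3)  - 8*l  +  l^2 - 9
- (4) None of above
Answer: 3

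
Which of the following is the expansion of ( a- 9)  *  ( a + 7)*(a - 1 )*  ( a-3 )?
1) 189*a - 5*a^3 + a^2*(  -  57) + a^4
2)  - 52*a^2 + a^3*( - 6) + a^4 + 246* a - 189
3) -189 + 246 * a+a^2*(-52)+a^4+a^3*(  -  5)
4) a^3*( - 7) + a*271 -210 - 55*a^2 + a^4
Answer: 2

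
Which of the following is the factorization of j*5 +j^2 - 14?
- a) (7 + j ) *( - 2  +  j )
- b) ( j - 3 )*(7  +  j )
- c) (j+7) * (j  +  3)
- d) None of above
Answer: a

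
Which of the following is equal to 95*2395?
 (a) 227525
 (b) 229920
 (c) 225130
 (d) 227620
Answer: a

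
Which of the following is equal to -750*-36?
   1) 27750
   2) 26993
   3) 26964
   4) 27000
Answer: 4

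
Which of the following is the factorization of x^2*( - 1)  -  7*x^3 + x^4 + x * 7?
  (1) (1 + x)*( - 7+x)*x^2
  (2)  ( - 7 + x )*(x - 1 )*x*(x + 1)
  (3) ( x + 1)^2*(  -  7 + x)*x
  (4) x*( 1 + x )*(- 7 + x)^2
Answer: 2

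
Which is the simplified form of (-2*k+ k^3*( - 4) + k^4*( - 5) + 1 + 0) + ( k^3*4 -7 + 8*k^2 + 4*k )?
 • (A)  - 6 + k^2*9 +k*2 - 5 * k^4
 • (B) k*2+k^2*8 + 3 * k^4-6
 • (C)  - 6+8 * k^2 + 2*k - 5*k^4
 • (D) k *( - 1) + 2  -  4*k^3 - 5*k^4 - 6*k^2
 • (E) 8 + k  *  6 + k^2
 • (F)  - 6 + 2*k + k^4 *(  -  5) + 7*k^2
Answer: C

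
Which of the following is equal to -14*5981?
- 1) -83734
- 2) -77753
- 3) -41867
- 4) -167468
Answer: 1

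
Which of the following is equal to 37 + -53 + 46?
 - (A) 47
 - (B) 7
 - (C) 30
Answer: C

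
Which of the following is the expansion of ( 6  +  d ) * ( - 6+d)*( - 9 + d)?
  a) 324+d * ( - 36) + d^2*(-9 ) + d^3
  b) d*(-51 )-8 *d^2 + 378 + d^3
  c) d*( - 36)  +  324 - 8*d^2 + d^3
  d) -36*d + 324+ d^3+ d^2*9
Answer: a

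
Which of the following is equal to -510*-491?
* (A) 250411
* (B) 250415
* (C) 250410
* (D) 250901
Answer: C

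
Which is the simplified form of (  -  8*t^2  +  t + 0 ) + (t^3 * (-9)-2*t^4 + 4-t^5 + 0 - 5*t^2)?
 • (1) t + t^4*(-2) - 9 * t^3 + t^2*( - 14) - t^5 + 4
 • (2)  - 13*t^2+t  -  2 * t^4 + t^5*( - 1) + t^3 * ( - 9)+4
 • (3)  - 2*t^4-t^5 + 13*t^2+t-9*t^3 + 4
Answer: 2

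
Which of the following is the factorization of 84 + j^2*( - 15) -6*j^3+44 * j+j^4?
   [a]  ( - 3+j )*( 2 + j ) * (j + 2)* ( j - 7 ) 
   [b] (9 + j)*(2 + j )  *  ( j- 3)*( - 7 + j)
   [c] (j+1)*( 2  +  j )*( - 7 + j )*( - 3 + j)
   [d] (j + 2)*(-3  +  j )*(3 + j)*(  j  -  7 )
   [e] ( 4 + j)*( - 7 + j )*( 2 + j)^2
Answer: a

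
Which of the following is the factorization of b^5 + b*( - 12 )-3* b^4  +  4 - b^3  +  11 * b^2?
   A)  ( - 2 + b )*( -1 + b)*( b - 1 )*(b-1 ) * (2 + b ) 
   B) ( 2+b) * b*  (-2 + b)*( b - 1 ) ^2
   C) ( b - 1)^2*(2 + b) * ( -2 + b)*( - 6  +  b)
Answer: A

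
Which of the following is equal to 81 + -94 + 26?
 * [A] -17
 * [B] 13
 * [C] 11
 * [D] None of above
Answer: B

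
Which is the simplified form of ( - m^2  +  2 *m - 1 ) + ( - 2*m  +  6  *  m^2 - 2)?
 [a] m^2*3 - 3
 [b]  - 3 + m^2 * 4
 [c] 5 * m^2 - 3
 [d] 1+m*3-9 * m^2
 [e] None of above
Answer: c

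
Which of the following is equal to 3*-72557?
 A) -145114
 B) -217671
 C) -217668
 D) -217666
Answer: B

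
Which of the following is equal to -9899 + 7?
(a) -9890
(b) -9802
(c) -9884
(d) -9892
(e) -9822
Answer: d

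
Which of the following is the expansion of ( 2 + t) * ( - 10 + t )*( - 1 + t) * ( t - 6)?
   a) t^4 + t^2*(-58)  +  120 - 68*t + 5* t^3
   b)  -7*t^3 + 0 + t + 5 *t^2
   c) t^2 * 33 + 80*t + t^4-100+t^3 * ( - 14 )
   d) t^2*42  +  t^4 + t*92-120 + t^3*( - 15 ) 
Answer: d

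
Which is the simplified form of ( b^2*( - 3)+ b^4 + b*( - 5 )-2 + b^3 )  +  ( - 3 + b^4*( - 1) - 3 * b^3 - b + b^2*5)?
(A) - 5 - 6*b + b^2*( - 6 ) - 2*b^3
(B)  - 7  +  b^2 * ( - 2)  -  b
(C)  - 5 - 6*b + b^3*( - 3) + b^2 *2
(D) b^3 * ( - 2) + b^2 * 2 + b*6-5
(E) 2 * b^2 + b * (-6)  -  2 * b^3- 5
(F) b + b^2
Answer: E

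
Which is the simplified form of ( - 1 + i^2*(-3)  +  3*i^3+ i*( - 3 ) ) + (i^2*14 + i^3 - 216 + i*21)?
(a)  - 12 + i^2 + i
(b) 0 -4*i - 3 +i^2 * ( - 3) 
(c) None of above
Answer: c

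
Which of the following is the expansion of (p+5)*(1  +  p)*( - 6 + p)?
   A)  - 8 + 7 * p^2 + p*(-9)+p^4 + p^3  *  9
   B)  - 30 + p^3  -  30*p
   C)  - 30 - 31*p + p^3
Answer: C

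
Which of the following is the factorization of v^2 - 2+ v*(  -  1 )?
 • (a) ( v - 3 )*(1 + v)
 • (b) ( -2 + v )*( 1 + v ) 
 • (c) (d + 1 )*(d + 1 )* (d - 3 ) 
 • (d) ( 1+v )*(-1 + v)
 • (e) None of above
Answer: b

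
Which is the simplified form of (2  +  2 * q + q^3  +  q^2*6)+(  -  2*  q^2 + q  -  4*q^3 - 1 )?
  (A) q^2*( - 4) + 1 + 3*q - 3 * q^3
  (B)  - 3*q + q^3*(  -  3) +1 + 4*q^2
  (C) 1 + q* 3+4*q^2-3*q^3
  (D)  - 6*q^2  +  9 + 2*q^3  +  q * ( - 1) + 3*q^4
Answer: C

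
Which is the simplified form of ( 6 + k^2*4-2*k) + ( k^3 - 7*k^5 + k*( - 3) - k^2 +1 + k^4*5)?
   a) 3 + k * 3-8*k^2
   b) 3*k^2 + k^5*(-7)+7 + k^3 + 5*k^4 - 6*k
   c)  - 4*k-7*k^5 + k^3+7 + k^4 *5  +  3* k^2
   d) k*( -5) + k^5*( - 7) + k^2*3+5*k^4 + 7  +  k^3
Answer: d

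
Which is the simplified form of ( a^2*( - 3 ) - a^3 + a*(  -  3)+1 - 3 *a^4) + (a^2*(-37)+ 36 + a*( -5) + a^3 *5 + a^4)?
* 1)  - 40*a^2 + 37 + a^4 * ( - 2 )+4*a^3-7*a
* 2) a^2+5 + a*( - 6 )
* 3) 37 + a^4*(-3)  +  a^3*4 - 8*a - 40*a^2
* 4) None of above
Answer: 4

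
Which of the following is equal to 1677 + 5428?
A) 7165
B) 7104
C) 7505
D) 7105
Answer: D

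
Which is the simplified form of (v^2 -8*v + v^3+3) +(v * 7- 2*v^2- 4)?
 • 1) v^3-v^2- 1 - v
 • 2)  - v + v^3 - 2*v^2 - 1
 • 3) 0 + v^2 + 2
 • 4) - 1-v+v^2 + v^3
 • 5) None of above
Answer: 1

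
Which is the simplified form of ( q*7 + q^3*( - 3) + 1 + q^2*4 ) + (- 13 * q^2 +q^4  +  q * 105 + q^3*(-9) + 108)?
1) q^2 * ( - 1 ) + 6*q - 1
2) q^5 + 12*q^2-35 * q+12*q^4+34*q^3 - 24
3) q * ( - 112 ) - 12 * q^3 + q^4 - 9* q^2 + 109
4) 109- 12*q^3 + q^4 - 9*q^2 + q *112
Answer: 4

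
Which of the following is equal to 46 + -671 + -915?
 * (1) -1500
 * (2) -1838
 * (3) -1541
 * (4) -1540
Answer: 4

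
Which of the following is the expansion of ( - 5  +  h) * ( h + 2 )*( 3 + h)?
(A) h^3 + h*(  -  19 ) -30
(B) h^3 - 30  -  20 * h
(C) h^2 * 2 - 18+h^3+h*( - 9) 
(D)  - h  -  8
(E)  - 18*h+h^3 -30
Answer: A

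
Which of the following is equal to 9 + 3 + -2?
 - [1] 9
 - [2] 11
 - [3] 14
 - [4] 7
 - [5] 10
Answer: 5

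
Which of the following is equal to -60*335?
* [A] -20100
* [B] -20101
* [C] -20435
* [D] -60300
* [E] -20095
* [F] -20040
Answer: A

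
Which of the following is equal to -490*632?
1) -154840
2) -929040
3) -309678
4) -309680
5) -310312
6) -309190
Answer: 4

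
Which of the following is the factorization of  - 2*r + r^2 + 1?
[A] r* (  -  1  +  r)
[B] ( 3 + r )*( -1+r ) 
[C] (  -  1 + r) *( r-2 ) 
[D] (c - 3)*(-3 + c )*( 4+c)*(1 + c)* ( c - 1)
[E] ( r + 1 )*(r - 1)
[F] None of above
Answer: F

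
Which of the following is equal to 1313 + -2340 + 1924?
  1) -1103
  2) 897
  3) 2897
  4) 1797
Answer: 2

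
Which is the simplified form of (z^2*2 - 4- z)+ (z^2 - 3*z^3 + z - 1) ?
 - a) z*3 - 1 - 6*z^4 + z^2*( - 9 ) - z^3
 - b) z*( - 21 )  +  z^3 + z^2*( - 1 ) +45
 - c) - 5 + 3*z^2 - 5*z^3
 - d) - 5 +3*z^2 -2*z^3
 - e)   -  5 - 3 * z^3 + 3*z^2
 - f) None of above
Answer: e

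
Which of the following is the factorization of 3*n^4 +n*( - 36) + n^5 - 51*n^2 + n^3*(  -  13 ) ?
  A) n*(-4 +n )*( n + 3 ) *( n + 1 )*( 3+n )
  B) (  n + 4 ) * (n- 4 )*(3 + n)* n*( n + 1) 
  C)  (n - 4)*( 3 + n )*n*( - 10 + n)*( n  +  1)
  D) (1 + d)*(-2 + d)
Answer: A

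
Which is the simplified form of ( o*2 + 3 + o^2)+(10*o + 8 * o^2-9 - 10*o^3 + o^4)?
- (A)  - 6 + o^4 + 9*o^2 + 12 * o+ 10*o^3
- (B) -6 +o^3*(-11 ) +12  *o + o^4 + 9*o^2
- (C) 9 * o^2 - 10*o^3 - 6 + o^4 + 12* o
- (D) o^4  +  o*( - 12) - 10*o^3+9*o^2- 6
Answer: C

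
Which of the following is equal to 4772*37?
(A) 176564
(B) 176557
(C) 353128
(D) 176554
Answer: A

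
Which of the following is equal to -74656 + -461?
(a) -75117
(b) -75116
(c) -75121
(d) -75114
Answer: a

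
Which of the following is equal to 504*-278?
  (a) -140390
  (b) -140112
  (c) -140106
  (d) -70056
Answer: b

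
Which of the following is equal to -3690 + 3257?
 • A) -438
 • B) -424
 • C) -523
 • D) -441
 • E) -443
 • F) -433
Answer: F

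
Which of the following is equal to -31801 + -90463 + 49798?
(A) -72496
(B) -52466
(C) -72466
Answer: C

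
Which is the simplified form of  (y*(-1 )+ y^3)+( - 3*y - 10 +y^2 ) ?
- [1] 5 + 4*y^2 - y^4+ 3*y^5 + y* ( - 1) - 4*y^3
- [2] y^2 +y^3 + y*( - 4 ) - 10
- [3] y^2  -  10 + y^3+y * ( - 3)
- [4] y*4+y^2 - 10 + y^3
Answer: 2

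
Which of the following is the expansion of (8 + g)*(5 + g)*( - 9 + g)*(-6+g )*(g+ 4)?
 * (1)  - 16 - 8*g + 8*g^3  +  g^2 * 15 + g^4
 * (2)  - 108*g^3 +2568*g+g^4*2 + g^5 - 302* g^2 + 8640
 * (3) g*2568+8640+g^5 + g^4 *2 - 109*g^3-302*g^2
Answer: 3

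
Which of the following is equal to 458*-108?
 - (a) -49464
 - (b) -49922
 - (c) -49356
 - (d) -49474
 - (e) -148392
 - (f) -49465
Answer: a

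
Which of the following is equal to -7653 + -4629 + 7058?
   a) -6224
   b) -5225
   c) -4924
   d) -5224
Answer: d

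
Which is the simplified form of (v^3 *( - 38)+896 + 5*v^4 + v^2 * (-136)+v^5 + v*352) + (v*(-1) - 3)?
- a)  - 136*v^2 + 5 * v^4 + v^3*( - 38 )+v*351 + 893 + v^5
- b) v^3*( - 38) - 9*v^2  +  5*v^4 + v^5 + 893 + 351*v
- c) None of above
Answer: a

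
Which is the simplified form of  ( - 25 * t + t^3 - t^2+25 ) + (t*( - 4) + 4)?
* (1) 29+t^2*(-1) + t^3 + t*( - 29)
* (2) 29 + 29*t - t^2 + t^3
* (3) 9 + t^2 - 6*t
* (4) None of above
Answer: 1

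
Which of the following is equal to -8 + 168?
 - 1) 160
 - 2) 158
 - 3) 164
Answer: 1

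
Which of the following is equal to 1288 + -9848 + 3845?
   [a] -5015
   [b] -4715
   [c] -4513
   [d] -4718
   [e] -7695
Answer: b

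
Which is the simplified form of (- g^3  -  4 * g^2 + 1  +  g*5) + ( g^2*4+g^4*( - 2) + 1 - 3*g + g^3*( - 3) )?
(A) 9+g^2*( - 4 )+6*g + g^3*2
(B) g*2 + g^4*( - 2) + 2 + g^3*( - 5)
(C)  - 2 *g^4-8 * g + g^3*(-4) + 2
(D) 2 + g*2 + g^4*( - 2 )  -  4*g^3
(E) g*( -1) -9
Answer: D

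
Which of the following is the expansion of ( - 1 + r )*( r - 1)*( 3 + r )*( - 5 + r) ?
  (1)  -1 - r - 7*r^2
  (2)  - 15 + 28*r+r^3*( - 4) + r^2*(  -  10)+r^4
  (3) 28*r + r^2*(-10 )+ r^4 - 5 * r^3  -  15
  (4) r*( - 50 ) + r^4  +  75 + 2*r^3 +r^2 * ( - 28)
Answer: 2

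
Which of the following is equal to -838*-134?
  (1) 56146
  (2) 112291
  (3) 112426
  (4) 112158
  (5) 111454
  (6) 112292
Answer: 6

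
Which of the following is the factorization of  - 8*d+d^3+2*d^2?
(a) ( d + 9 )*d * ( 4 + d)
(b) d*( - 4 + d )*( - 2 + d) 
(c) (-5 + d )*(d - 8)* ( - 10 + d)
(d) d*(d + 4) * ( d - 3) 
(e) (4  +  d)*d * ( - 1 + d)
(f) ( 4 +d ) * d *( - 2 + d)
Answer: f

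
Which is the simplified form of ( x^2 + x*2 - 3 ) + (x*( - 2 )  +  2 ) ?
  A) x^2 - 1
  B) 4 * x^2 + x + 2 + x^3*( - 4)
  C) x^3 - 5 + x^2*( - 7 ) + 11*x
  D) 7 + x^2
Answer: A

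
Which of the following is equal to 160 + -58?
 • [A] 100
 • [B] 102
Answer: B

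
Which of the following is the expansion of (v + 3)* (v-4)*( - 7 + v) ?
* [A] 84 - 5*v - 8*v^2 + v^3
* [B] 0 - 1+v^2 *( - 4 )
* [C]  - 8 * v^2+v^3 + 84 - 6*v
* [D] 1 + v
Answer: A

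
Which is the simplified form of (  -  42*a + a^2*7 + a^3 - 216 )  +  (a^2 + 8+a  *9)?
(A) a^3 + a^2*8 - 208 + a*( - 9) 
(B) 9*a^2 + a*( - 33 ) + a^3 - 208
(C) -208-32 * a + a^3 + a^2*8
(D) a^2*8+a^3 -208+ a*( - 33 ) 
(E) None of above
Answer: D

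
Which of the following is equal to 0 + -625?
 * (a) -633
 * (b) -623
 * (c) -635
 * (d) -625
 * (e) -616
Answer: d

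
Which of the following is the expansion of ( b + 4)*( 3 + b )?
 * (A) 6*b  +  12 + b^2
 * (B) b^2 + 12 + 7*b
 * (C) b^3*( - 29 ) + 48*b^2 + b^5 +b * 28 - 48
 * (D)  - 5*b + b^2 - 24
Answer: B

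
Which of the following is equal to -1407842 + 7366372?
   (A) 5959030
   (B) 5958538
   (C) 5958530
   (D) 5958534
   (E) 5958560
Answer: C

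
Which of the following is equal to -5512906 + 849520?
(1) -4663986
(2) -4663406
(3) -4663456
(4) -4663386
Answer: 4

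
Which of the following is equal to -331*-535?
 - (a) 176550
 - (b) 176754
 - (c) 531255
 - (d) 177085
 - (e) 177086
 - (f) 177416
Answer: d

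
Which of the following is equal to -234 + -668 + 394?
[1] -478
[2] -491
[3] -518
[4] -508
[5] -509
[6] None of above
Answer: 4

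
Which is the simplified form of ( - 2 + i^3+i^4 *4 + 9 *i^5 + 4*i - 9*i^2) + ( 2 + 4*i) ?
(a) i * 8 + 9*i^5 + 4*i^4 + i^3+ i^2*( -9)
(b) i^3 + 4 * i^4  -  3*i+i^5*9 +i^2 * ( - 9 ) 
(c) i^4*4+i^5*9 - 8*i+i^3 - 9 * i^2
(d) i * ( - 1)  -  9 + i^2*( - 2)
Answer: a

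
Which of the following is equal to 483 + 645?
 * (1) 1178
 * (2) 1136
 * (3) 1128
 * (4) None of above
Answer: 3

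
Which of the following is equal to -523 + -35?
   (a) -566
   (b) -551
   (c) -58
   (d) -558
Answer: d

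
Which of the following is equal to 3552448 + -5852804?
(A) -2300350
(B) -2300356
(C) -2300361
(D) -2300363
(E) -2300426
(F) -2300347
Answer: B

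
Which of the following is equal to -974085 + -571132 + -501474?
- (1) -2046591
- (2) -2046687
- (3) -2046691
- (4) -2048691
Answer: 3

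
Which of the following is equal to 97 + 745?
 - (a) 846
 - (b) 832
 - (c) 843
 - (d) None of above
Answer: d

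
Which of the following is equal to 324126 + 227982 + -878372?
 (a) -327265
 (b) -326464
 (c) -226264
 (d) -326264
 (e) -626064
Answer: d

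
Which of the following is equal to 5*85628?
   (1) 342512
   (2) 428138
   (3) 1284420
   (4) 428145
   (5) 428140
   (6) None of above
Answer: 5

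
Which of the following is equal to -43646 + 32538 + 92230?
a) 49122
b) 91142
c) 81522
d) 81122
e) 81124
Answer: d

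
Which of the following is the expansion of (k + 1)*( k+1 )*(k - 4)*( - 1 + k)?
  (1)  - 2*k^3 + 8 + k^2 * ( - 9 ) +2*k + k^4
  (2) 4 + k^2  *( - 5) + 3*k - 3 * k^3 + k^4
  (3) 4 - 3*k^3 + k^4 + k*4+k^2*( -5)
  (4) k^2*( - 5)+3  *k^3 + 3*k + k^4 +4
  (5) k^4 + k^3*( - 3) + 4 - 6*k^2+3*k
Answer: 2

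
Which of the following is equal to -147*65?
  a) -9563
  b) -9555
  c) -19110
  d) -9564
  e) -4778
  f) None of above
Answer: b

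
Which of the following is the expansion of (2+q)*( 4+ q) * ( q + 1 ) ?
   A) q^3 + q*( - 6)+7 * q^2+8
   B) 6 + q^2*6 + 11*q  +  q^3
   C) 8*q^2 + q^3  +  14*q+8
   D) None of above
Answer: D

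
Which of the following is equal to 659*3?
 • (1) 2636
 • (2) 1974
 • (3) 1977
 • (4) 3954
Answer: 3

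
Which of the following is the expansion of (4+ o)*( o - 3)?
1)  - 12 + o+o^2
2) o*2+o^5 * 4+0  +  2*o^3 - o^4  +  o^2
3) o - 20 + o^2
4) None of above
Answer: 1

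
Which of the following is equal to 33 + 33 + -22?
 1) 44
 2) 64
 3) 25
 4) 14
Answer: 1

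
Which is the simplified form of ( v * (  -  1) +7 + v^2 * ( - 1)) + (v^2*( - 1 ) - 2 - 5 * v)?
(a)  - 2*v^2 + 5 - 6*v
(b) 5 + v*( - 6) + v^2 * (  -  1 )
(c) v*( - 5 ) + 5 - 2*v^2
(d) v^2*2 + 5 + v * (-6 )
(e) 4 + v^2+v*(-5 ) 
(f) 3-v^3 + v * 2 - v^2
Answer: a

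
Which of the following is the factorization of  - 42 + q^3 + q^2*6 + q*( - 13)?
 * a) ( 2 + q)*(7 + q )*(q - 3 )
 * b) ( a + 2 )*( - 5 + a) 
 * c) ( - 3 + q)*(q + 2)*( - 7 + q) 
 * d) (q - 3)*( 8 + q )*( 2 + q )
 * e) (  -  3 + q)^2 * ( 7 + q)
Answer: a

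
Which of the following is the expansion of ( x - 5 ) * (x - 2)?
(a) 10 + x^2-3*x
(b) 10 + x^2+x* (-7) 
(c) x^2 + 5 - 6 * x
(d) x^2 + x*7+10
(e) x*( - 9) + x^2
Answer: b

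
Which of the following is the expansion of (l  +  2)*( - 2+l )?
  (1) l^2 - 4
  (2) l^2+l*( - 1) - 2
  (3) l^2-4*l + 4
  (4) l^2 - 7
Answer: 1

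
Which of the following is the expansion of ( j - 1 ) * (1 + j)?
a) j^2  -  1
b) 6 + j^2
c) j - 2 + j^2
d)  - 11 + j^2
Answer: a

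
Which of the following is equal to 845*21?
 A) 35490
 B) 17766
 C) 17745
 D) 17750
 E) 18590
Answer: C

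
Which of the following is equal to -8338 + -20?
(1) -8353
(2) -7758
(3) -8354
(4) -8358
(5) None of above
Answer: 4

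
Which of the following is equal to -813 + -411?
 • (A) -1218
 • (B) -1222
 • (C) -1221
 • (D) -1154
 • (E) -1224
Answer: E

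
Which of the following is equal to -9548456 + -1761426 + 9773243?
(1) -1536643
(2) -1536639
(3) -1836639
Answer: 2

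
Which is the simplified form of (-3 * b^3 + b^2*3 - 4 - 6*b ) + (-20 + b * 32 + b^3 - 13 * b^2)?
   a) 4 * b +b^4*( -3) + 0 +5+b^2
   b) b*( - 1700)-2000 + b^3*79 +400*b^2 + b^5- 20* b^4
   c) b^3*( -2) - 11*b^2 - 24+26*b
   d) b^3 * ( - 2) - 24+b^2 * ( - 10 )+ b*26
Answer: d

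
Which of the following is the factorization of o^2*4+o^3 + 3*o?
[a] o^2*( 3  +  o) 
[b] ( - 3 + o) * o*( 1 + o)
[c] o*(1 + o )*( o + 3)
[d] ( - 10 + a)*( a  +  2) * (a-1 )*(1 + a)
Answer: c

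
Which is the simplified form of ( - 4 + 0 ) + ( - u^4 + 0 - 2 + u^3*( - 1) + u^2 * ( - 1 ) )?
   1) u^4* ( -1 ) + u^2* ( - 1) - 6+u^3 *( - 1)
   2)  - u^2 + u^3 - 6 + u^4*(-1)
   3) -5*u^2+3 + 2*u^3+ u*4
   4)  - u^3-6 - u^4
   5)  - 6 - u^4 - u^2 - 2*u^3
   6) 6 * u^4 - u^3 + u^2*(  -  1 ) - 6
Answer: 1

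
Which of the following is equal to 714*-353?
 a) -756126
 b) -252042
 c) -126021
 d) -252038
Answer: b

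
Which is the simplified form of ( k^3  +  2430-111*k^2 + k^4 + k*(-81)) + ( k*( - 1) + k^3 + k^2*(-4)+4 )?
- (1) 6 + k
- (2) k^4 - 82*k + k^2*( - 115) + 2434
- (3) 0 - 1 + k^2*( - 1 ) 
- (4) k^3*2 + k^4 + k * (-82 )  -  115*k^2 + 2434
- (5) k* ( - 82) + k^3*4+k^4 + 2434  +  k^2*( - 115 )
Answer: 4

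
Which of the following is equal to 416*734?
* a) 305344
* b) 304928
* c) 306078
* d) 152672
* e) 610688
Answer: a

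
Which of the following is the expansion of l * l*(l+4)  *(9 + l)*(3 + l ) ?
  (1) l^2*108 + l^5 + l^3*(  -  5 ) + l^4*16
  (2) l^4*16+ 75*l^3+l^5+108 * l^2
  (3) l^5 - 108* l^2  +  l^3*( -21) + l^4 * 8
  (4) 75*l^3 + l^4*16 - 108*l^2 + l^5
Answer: 2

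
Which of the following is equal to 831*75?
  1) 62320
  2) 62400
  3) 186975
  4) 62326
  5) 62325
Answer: 5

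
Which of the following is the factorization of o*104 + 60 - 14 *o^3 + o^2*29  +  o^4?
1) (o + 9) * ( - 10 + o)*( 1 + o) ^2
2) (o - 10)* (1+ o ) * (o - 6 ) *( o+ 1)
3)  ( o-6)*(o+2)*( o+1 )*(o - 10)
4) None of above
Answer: 2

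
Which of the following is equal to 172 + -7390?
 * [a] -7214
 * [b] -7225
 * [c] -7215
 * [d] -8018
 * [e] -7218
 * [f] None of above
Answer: e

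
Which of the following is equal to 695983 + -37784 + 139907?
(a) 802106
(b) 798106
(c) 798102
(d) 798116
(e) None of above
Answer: b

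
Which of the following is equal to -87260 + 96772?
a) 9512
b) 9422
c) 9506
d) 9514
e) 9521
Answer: a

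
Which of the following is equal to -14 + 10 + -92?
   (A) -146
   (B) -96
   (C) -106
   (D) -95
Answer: B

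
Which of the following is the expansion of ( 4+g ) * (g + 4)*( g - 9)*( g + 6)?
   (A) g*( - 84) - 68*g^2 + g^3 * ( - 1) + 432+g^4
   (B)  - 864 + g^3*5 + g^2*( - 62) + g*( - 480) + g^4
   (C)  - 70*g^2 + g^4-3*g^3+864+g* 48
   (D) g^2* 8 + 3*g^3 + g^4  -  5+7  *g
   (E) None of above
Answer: B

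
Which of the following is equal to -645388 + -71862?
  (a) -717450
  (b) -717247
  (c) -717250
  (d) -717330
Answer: c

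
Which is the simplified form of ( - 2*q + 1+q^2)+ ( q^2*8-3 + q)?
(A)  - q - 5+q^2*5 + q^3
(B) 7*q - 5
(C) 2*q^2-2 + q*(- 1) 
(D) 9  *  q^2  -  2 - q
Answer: D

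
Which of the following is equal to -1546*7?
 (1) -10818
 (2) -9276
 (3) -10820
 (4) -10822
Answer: 4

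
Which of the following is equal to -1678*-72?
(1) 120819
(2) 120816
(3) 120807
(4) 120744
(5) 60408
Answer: 2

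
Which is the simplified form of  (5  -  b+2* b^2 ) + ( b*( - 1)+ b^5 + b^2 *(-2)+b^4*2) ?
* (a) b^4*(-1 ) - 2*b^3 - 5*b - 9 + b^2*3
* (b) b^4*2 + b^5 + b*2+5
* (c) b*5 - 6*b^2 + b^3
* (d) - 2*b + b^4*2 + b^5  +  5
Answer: d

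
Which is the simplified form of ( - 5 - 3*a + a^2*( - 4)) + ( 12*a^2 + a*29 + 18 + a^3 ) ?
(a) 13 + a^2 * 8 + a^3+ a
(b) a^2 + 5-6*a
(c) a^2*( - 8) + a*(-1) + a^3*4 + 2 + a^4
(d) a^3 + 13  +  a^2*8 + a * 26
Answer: d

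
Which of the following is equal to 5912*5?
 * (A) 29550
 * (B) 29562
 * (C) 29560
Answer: C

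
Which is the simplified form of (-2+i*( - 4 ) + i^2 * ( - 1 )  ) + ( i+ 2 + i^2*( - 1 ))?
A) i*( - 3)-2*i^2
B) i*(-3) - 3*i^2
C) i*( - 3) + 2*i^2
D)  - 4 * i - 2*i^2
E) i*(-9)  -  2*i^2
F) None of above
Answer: A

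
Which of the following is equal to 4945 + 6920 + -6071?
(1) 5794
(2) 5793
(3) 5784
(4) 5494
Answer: 1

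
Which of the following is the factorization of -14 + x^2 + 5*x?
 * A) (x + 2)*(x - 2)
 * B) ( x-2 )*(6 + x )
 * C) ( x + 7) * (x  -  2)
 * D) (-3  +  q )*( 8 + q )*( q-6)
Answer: C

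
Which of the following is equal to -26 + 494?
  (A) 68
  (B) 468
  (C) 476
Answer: B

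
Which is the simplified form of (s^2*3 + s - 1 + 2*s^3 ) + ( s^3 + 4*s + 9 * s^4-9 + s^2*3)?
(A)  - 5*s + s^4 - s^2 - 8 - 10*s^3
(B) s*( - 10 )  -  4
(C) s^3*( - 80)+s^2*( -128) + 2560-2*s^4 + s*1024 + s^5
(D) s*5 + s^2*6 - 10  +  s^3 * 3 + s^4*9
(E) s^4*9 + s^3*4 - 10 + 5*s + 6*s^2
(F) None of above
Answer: D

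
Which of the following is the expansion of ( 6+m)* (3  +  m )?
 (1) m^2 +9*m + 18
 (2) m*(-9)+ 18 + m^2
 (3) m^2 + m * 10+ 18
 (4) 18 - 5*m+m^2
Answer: 1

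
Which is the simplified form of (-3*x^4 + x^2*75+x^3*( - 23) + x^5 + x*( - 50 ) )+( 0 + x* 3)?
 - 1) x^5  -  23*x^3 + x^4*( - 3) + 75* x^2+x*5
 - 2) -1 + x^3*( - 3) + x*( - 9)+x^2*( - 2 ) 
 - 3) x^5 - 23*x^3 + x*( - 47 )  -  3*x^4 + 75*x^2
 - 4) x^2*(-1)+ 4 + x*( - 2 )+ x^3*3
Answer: 3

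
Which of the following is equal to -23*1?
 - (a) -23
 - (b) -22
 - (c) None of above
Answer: a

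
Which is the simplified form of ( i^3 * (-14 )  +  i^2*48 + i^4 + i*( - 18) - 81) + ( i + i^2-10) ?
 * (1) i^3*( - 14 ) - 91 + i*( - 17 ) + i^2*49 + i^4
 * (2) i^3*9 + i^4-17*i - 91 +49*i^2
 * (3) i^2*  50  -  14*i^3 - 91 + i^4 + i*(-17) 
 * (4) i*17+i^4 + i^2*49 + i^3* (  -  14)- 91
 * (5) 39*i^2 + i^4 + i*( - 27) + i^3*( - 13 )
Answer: 1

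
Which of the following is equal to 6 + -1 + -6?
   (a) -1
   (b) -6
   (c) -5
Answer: a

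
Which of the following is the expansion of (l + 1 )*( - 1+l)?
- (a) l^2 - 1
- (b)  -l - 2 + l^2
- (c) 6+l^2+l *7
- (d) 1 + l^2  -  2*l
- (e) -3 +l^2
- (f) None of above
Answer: a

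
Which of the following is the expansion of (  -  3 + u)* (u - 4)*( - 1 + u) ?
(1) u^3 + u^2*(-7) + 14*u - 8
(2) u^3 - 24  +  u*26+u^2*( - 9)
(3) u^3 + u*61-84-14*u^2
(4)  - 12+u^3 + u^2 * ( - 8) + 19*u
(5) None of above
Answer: 4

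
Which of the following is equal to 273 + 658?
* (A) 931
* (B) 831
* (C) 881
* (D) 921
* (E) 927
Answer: A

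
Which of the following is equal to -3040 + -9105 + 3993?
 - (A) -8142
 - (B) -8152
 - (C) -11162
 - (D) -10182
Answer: B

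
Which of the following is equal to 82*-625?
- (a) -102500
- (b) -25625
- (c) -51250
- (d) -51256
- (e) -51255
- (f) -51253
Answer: c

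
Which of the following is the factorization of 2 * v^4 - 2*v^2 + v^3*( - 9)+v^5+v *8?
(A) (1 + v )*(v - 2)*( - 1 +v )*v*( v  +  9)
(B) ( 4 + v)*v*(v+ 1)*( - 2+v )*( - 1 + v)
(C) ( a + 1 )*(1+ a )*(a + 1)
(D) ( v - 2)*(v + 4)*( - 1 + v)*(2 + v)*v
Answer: B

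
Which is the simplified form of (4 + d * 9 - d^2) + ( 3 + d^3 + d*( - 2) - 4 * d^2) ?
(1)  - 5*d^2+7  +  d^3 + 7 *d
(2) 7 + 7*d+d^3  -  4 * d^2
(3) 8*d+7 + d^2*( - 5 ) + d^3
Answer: 1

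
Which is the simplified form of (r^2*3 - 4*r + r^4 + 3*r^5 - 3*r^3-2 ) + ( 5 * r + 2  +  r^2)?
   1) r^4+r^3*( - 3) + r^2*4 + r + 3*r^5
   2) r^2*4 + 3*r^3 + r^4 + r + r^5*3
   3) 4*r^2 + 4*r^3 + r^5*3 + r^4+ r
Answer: 1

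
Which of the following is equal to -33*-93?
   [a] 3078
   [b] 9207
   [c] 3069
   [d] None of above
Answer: c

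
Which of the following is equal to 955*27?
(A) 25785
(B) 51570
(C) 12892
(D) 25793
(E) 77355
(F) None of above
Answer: A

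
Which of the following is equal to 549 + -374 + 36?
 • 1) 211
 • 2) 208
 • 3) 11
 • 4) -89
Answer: 1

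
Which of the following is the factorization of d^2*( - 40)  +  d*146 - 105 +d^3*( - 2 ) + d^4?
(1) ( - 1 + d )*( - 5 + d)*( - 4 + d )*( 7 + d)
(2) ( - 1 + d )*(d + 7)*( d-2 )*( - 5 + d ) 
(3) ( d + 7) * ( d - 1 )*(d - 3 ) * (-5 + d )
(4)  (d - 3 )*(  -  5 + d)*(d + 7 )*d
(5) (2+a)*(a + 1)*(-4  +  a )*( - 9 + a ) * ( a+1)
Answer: 3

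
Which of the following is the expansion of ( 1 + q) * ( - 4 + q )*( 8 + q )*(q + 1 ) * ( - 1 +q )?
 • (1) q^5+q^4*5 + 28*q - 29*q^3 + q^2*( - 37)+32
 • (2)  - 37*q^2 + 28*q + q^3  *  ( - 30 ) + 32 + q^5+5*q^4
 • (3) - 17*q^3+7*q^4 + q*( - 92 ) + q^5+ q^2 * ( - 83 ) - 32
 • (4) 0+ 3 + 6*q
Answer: 1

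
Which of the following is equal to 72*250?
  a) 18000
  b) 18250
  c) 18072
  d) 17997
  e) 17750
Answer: a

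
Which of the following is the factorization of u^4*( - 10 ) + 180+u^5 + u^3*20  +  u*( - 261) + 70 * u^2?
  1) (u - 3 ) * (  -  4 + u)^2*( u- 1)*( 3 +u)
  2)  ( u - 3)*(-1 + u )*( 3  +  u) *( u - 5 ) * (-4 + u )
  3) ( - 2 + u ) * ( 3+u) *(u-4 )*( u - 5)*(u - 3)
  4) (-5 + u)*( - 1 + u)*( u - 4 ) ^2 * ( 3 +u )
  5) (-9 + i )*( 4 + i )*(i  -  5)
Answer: 2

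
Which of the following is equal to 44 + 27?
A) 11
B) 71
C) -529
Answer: B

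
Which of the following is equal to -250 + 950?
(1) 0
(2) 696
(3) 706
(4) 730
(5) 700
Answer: 5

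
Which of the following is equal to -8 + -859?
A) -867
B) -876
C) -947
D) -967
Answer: A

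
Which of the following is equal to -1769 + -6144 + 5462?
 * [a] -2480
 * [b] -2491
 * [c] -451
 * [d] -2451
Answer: d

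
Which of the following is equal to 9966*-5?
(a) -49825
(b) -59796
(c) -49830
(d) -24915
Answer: c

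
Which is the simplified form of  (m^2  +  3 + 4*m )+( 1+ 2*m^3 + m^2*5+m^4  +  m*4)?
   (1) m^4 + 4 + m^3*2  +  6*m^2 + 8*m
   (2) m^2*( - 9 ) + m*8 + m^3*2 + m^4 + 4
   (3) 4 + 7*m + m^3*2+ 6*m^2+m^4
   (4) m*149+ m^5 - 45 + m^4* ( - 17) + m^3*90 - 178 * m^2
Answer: 1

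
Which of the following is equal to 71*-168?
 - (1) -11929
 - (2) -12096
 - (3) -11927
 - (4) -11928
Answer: 4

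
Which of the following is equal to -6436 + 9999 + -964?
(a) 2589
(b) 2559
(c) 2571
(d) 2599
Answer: d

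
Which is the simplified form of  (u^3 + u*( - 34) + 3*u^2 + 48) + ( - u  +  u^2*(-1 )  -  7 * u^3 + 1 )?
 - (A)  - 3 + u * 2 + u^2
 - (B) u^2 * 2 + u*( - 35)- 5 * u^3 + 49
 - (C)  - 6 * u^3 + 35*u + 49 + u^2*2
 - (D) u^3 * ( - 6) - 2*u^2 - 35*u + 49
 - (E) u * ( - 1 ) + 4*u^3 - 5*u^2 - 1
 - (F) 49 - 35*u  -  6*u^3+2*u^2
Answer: F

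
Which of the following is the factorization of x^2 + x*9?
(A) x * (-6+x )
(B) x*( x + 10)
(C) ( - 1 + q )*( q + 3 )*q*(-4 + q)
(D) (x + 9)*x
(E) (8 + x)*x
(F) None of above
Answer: D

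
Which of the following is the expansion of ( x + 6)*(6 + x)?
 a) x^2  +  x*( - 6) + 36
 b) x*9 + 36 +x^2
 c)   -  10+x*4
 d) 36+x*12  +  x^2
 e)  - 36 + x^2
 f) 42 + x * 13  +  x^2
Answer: d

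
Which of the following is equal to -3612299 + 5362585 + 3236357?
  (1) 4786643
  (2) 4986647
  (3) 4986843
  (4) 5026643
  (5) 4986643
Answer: 5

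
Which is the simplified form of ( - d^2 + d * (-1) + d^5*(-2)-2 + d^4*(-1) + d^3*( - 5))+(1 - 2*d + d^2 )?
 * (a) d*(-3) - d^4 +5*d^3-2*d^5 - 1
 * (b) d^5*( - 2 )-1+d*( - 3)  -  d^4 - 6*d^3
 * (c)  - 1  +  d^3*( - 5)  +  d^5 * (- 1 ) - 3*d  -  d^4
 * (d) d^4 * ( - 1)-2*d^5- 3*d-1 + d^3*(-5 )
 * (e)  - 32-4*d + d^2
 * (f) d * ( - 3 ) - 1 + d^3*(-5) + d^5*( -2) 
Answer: d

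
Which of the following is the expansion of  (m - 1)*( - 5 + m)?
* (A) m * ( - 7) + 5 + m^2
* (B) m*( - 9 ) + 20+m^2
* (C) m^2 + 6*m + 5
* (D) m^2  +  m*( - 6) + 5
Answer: D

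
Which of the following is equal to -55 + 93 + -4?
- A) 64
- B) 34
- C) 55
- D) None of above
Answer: B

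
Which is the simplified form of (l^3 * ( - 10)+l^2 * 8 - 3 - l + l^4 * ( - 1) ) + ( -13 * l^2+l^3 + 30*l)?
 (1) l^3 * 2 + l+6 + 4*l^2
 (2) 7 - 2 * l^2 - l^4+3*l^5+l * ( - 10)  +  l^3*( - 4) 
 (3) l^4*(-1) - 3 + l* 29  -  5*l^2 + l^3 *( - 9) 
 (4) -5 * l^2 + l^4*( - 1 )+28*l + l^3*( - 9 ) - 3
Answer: 3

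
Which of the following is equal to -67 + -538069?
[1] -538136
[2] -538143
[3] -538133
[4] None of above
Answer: 1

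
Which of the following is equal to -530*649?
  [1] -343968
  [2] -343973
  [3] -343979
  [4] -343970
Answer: 4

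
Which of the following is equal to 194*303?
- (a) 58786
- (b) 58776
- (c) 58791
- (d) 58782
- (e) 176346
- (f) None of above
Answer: d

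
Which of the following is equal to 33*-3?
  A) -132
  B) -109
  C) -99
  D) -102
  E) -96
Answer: C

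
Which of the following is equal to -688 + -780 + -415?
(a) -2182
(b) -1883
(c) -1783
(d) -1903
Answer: b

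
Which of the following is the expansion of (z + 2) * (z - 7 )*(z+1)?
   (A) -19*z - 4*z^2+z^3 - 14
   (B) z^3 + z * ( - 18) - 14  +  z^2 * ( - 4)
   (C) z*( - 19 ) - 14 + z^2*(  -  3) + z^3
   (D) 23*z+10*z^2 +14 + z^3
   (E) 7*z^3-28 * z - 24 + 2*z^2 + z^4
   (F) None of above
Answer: A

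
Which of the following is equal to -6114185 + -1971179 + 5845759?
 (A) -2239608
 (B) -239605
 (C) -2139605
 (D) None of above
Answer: D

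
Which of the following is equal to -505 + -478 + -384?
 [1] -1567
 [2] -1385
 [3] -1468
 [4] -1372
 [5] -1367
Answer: 5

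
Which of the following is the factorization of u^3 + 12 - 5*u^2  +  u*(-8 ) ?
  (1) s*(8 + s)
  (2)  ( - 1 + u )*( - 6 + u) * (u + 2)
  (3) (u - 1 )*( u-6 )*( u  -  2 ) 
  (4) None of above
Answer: 2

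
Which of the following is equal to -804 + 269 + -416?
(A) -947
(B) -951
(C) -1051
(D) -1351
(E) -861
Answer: B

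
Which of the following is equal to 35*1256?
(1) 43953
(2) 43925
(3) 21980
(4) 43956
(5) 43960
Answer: 5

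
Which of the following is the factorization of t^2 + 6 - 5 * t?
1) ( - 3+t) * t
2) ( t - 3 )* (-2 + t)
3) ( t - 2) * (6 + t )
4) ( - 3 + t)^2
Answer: 2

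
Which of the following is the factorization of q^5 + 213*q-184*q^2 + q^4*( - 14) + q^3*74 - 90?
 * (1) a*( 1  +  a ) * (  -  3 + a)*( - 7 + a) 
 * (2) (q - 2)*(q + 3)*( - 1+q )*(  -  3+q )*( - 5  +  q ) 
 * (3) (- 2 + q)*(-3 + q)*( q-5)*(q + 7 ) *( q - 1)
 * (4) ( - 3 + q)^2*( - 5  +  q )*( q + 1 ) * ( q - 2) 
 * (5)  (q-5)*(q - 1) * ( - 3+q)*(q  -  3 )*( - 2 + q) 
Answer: 5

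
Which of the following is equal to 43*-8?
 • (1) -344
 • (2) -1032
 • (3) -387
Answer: 1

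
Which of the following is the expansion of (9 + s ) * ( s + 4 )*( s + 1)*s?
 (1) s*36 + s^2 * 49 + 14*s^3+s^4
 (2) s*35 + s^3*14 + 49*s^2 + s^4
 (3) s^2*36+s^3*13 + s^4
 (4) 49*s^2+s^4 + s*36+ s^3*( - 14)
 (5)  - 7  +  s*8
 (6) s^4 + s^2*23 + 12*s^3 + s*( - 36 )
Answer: 1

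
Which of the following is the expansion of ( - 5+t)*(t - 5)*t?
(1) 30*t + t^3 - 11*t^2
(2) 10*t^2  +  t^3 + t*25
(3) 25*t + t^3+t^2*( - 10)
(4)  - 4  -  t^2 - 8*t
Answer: 3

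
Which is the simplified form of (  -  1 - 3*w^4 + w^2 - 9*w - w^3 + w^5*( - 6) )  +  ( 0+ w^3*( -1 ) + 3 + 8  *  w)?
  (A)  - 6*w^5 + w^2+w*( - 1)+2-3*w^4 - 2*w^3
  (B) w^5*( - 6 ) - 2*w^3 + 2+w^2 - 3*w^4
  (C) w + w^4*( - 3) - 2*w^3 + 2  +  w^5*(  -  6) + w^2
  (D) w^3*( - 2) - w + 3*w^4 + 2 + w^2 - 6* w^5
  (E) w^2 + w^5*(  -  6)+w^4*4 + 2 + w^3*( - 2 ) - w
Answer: A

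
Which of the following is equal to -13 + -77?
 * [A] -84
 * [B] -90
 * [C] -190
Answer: B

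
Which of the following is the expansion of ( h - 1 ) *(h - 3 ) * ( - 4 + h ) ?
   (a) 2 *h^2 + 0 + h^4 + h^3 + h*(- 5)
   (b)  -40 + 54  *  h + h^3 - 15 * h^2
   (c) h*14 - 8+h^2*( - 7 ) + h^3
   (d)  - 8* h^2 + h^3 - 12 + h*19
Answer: d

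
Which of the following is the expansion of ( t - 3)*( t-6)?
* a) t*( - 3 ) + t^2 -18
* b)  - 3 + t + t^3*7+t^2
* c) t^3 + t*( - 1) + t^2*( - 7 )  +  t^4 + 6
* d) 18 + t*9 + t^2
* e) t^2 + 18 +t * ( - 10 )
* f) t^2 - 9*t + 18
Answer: f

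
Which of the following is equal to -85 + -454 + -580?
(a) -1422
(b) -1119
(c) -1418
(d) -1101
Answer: b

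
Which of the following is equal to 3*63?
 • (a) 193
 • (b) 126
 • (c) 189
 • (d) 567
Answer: c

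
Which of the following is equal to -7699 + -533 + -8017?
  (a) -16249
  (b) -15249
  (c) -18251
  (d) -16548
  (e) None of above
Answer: a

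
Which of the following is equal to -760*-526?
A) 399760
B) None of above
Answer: A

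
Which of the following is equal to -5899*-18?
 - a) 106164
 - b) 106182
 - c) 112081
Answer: b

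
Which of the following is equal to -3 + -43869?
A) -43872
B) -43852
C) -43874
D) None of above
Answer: A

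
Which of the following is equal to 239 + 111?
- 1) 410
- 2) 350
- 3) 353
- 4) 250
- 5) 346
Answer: 2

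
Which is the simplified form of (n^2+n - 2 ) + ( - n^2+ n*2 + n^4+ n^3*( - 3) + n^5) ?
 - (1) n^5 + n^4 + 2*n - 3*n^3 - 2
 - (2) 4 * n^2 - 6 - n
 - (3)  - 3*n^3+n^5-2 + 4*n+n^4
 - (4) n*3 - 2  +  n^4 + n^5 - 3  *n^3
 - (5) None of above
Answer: 4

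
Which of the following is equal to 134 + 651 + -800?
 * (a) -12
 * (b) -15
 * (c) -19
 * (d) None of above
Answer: b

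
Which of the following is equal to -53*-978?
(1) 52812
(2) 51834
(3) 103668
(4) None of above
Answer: 2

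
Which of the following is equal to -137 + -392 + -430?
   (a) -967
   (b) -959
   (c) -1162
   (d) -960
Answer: b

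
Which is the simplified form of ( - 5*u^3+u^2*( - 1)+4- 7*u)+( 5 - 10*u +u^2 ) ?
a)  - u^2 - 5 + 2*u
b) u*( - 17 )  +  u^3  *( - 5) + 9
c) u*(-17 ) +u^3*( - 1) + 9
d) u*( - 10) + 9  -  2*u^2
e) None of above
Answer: b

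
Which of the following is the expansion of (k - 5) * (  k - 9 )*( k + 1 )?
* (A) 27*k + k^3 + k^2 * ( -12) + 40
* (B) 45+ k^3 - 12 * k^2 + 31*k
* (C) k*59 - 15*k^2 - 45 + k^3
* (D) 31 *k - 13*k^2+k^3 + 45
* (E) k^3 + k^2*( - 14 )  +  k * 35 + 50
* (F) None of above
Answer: D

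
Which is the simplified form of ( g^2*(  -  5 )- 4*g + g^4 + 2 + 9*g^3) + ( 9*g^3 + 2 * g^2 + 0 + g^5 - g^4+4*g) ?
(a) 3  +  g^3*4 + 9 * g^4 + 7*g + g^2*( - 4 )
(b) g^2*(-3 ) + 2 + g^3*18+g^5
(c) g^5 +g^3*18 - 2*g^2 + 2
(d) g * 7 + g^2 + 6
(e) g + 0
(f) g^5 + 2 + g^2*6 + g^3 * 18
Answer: b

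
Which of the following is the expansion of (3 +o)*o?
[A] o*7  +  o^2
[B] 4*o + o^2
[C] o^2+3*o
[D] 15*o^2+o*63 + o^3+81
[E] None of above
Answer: C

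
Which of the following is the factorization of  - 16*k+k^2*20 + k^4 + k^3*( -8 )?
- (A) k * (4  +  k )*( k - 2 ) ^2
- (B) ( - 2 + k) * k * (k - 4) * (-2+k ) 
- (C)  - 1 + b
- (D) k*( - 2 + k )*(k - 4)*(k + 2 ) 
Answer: B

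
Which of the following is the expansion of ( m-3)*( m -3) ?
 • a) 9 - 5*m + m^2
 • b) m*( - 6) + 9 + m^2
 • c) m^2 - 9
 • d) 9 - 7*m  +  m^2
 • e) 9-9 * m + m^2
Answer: b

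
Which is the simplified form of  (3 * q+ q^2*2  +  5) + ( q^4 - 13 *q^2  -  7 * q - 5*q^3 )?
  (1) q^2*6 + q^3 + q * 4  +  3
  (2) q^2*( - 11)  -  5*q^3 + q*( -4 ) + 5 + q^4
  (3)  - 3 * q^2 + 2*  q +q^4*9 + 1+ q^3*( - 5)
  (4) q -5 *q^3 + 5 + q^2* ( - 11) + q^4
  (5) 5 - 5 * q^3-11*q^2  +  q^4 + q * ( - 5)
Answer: 2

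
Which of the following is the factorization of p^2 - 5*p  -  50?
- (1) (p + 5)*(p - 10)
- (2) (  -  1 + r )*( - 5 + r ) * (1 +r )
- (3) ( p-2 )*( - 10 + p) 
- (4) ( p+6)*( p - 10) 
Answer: 1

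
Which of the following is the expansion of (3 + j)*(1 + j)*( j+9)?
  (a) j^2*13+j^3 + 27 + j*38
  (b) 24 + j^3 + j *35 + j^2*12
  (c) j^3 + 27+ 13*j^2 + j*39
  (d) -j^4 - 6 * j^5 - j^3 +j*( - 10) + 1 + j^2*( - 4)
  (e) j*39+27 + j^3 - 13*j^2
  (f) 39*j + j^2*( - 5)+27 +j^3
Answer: c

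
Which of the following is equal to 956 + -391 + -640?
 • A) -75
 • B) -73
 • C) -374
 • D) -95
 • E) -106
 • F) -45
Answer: A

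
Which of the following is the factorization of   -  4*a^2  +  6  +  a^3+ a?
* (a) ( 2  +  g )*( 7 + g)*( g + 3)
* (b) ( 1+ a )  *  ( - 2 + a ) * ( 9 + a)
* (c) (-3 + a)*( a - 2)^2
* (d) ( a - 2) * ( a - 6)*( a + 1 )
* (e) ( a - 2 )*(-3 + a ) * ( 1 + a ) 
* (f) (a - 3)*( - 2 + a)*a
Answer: e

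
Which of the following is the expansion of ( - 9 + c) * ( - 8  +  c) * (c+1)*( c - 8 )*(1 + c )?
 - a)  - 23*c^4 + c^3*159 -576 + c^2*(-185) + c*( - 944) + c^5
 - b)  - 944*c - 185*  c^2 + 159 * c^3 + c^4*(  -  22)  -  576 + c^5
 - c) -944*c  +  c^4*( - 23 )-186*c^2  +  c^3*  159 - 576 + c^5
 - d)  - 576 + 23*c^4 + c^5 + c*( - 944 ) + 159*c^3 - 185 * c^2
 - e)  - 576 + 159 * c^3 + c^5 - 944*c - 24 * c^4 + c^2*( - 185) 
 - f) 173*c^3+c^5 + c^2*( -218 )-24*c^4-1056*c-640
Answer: a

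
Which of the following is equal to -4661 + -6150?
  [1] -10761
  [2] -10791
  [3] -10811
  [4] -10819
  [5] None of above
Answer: 3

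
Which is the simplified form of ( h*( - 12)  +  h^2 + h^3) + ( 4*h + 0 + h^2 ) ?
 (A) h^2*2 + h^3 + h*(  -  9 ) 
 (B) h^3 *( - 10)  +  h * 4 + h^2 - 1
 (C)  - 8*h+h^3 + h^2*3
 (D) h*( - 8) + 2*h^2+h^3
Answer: D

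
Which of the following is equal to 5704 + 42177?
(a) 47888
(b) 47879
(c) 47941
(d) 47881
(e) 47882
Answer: d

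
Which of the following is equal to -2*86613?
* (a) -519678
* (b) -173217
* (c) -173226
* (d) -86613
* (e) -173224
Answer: c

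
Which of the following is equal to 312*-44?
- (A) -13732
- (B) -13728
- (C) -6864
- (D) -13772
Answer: B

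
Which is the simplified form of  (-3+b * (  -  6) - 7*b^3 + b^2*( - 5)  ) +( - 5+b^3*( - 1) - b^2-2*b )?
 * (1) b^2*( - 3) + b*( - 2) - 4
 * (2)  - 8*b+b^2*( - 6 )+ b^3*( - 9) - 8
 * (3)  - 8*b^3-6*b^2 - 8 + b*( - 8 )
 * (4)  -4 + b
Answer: 3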